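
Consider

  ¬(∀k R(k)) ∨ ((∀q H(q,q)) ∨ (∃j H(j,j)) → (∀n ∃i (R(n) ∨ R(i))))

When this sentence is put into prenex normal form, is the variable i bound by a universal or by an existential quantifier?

existential

Eliminate → and ↔ using ¬ and ∨.
  ¬(∀k R(k)) ∨ ¬((∀q H(q,q)) ∨ (∃j H(j,j))) ∨ (∀n ∃i (R(n) ∨ R(i)))
Move each ¬ inward, flipping quantifiers it crosses:
  (∃k ¬R(k)) ∨ (∃q ¬H(q,q)) ∧ (∀j ¬H(j,j)) ∨ (∀n ∃i (R(n) ∨ R(i)))
All bound variables are already distinct, so no renaming is needed.
Extract every quantifier outward, since the variables are now distinct and don't occur free across branches:
  ∃k ∃q ∀j ∀n ∃i (¬R(k) ∨ ¬H(q,q) ∧ ¬H(j,j) ∨ R(n) ∨ R(i))
The quantifier ∃i sits under an even number of negations (counting the antecedent side of each →), so it remains existential.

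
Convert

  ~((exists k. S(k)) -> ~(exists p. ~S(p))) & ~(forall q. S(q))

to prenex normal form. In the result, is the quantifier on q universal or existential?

existential

Eliminate → and ↔ using ¬ and ∨.
  ~(~(exists k. S(k)) | ~(exists p. ~S(p))) & ~(forall q. S(q))
Drive negations inward (¬∀x A ≡ ∃x ¬A, ¬∃x A ≡ ∀x ¬A, De Morgan for ∧/∨):
  (exists k. S(k)) & (exists p. ~S(p)) & (exists q. ~S(q))
Pull the quantifiers to the front (each side's bound variable is not free in the other side):
  exists k. exists p. exists q. (S(k) & ~S(p) & ~S(q))
The quantifier forall q sits under an odd number of negations (counting the antecedent side of each →), so it flips to exists q.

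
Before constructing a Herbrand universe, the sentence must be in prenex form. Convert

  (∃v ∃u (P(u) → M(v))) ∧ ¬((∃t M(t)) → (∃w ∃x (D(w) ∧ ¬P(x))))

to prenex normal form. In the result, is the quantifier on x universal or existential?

First replace A → B with ¬A ∨ B.
  (∃v ∃u (¬P(u) ∨ M(v))) ∧ ¬(¬(∃t M(t)) ∨ (∃w ∃x (D(w) ∧ ¬P(x))))
Drive negations inward (¬∀x A ≡ ∃x ¬A, ¬∃x A ≡ ∀x ¬A, De Morgan for ∧/∨):
  (∃v ∃u (¬P(u) ∨ M(v))) ∧ (∃t M(t)) ∧ (∀w ∀x (¬D(w) ∨ P(x)))
Finally move all quantifiers to the prefix:
  ∃v ∃u ∃t ∀w ∀x ((¬P(u) ∨ M(v)) ∧ M(t) ∧ (¬D(w) ∨ P(x)))
The quantifier ∃x sits under an odd number of negations (counting the antecedent side of each →), so it flips to ∀x.

universal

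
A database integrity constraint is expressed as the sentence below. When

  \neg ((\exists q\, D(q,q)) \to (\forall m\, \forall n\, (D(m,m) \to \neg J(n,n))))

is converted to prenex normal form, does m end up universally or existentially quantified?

existential

Eliminate → and ↔ using ¬ and ∨.
  \neg (\neg (\exists q\, D(q,q)) \lor (\forall m\, \forall n\, (\neg D(m,m) \lor \neg J(n,n))))
Drive negations inward (¬∀x A ≡ ∃x ¬A, ¬∃x A ≡ ∀x ¬A, De Morgan for ∧/∨):
  (\exists q\, D(q,q)) \land (\exists m\, \exists n\, (D(m,m) \land J(n,n)))
All bound variables are already distinct, so no renaming is needed.
Extract every quantifier outward, since the variables are now distinct and don't occur free across branches:
  \exists q\, \exists m\, \exists n\, (D(q,q) \land D(m,m) \land J(n,n))
The quantifier \forall m sits under an odd number of negations (counting the antecedent side of each →), so it flips to \exists m.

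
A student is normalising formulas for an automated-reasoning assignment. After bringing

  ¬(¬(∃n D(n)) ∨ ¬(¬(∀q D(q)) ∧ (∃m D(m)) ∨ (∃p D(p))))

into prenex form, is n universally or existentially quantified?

existential

Move each ¬ inward, flipping quantifiers it crosses:
  (∃n D(n)) ∧ ((∃q ¬D(q)) ∧ (∃m D(m)) ∨ (∃p D(p)))
All bound variables are already distinct, so no renaming is needed.
Pull the quantifiers to the front (each side's bound variable is not free in the other side):
  ∃n ∃q ∃m ∃p (D(n) ∧ (¬D(q) ∧ D(m) ∨ D(p)))
The quantifier ∃n sits under an even number of negations, so it remains existential.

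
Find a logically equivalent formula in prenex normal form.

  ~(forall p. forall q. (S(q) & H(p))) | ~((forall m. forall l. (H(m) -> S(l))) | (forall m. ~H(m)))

Rewrite implications/biconditionals: A → B as ¬A ∨ B.
  ~(forall p. forall q. (S(q) & H(p))) | ~((forall m. forall l. (~H(m) | S(l))) | (forall m. ~H(m)))
Push ¬ through the quantifiers and connectives to reach negation normal form:
  (exists p. exists q. (~S(q) | ~H(p))) | (exists m. exists l. (H(m) & ~S(l))) & (exists m. H(m))
Rename bound variables to avoid capture: m↦c.
  (exists p. exists q. (~S(q) | ~H(p))) | (exists m. exists l. (H(m) & ~S(l))) & (exists c. H(c))
Extract every quantifier outward, since the variables are now distinct and don't occur free across branches:
  exists p. exists q. exists m. exists l. exists c. (~S(q) | ~H(p) | H(m) & ~S(l) & H(c))

exists p. exists q. exists m. exists l. exists c. (~S(q) | ~H(p) | H(m) & ~S(l) & H(c))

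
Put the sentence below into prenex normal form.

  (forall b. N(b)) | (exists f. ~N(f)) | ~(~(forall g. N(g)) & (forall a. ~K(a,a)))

forall b. exists f. forall g. exists a. (N(b) | ~N(f) | N(g) | K(a,a))

Drive negations inward (¬∀x A ≡ ∃x ¬A, ¬∃x A ≡ ∀x ¬A, De Morgan for ∧/∨):
  (forall b. N(b)) | (exists f. ~N(f)) | (forall g. N(g)) | (exists a. K(a,a))
All bound variables are already distinct, so no renaming is needed.
Extract every quantifier outward, since the variables are now distinct and don't occur free across branches:
  forall b. exists f. forall g. exists a. (N(b) | ~N(f) | N(g) | K(a,a))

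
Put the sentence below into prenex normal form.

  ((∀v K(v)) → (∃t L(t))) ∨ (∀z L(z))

∃v ∃t ∀z (¬K(v) ∨ L(t) ∨ L(z))

First replace A → B with ¬A ∨ B.
  ¬(∀v K(v)) ∨ (∃t L(t)) ∨ (∀z L(z))
Push ¬ through the quantifiers and connectives to reach negation normal form:
  (∃v ¬K(v)) ∨ (∃t L(t)) ∨ (∀z L(z))
All bound variables are already distinct, so no renaming is needed.
Pull the quantifiers to the front (each side's bound variable is not free in the other side):
  ∃v ∃t ∀z (¬K(v) ∨ L(t) ∨ L(z))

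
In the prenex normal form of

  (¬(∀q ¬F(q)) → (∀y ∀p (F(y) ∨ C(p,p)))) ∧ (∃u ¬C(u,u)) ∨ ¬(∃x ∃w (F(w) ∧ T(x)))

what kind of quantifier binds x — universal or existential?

universal

Rewrite implications/biconditionals: A → B as ¬A ∨ B.
  (¬¬(∀q ¬F(q)) ∨ (∀y ∀p (F(y) ∨ C(p,p)))) ∧ (∃u ¬C(u,u)) ∨ ¬(∃x ∃w (F(w) ∧ T(x)))
Move each ¬ inward, flipping quantifiers it crosses:
  ((∀q ¬F(q)) ∨ (∀y ∀p (F(y) ∨ C(p,p)))) ∧ (∃u ¬C(u,u)) ∨ (∀x ∀w (¬F(w) ∨ ¬T(x)))
All bound variables are already distinct, so no renaming is needed.
Extract every quantifier outward, since the variables are now distinct and don't occur free across branches:
  ∀q ∀y ∀p ∃u ∀x ∀w ((¬F(q) ∨ F(y) ∨ C(p,p)) ∧ ¬C(u,u) ∨ ¬F(w) ∨ ¬T(x))
The quantifier ∃x sits under an odd number of negations (counting the antecedent side of each →), so it flips to ∀x.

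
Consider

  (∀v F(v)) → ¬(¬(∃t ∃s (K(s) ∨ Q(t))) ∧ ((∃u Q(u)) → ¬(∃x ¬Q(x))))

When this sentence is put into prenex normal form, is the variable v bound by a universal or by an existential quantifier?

existential

First replace A → B with ¬A ∨ B.
  ¬(∀v F(v)) ∨ ¬(¬(∃t ∃s (K(s) ∨ Q(t))) ∧ (¬(∃u Q(u)) ∨ ¬(∃x ¬Q(x))))
Drive negations inward (¬∀x A ≡ ∃x ¬A, ¬∃x A ≡ ∀x ¬A, De Morgan for ∧/∨):
  (∃v ¬F(v)) ∨ (∃t ∃s (K(s) ∨ Q(t))) ∨ (∃u Q(u)) ∧ (∃x ¬Q(x))
Extract every quantifier outward, since the variables are now distinct and don't occur free across branches:
  ∃v ∃t ∃s ∃u ∃x (¬F(v) ∨ K(s) ∨ Q(t) ∨ Q(u) ∧ ¬Q(x))
The quantifier ∀v sits under an odd number of negations (counting the antecedent side of each →), so it flips to ∃v.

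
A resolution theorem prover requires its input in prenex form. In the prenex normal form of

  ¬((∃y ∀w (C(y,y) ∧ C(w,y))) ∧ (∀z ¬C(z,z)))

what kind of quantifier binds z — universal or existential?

Move each ¬ inward, flipping quantifiers it crosses:
  (∀y ∃w (¬C(y,y) ∨ ¬C(w,y))) ∨ (∃z C(z,z))
All bound variables are already distinct, so no renaming is needed.
Pull the quantifiers to the front (each side's bound variable is not free in the other side):
  ∀y ∃w ∃z (¬C(y,y) ∨ ¬C(w,y) ∨ C(z,z))
The quantifier ∀z sits under an odd number of negations, so it flips to ∃z.

existential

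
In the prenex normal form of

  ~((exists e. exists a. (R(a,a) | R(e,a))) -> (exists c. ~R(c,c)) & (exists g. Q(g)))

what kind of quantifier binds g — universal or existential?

universal

Eliminate → and ↔ using ¬ and ∨.
  ~(~(exists e. exists a. (R(a,a) | R(e,a))) | (exists c. ~R(c,c)) & (exists g. Q(g)))
Move each ¬ inward, flipping quantifiers it crosses:
  (exists e. exists a. (R(a,a) | R(e,a))) & ((forall c. R(c,c)) | (forall g. ~Q(g)))
All bound variables are already distinct, so no renaming is needed.
Finally move all quantifiers to the prefix:
  exists e. exists a. forall c. forall g. ((R(a,a) | R(e,a)) & (R(c,c) | ~Q(g)))
The quantifier exists g sits under an odd number of negations (counting the antecedent side of each →), so it flips to forall g.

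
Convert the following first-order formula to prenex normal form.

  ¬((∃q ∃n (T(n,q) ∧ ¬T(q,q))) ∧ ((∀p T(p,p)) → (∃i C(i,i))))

Rewrite implications/biconditionals: A → B as ¬A ∨ B.
  ¬((∃q ∃n (T(n,q) ∧ ¬T(q,q))) ∧ (¬(∀p T(p,p)) ∨ (∃i C(i,i))))
Push ¬ through the quantifiers and connectives to reach negation normal form:
  (∀q ∀n (¬T(n,q) ∨ T(q,q))) ∨ (∀p T(p,p)) ∧ (∀i ¬C(i,i))
Pull the quantifiers to the front (each side's bound variable is not free in the other side):
  ∀q ∀n ∀p ∀i (¬T(n,q) ∨ T(q,q) ∨ T(p,p) ∧ ¬C(i,i))

∀q ∀n ∀p ∀i (¬T(n,q) ∨ T(q,q) ∨ T(p,p) ∧ ¬C(i,i))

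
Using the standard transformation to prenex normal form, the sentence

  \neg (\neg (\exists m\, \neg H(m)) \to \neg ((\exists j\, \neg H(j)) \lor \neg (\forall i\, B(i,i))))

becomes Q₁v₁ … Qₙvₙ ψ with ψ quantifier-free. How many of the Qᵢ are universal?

1

Eliminate → and ↔ using ¬ and ∨.
  \neg (\neg \neg (\exists m\, \neg H(m)) \lor \neg ((\exists j\, \neg H(j)) \lor \neg (\forall i\, B(i,i))))
Push ¬ through the quantifiers and connectives to reach negation normal form:
  (\forall m\, H(m)) \land ((\exists j\, \neg H(j)) \lor (\exists i\, \neg B(i,i)))
Finally move all quantifiers to the prefix:
  \forall m\, \exists j\, \exists i\, (H(m) \land (\neg H(j) \lor \neg B(i,i)))
The prefix is \forall m \exists j \exists i: 1 universal, 2 existential.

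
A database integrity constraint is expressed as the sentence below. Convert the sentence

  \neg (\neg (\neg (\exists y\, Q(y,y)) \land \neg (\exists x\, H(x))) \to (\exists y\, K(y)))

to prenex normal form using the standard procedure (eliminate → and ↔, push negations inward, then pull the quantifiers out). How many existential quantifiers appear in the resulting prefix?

Eliminate → and ↔ using ¬ and ∨.
  \neg (\neg \neg (\neg (\exists y\, Q(y,y)) \land \neg (\exists x\, H(x))) \lor (\exists y\, K(y)))
Push ¬ through the quantifiers and connectives to reach negation normal form:
  ((\exists y\, Q(y,y)) \lor (\exists x\, H(x))) \land (\forall y\, \neg K(y))
Standardize variables apart so no two quantifiers bind the same name: y↦x1.
  ((\exists y\, Q(y,y)) \lor (\exists x\, H(x))) \land (\forall x1\, \neg K(x1))
Finally move all quantifiers to the prefix:
  \exists y\, \exists x\, \forall x1\, ((Q(y,y) \lor H(x)) \land \neg K(x1))
The prefix is \exists y \exists x \forall x1: 1 universal, 2 existential.

2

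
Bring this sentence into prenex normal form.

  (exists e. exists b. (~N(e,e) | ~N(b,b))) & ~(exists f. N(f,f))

exists e. exists b. forall f. ((~N(e,e) | ~N(b,b)) & ~N(f,f))

Drive negations inward (¬∀x A ≡ ∃x ¬A, ¬∃x A ≡ ∀x ¬A, De Morgan for ∧/∨):
  (exists e. exists b. (~N(e,e) | ~N(b,b))) & (forall f. ~N(f,f))
All bound variables are already distinct, so no renaming is needed.
Finally move all quantifiers to the prefix:
  exists e. exists b. forall f. ((~N(e,e) | ~N(b,b)) & ~N(f,f))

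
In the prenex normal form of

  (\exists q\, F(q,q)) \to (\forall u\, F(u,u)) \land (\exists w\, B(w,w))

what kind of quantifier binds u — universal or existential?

universal

Rewrite implications/biconditionals: A → B as ¬A ∨ B.
  \neg (\exists q\, F(q,q)) \lor (\forall u\, F(u,u)) \land (\exists w\, B(w,w))
Drive negations inward (¬∀x A ≡ ∃x ¬A, ¬∃x A ≡ ∀x ¬A, De Morgan for ∧/∨):
  (\forall q\, \neg F(q,q)) \lor (\forall u\, F(u,u)) \land (\exists w\, B(w,w))
Extract every quantifier outward, since the variables are now distinct and don't occur free across branches:
  \forall q\, \forall u\, \exists w\, (\neg F(q,q) \lor F(u,u) \land B(w,w))
The quantifier \forall u sits under an even number of negations (counting the antecedent side of each →), so it remains universal.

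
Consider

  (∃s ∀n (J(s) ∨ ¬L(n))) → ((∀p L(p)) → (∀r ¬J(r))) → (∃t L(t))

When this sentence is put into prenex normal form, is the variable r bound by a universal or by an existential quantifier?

existential

First replace A → B with ¬A ∨ B.
  ¬(∃s ∀n (J(s) ∨ ¬L(n))) ∨ ¬(¬(∀p L(p)) ∨ (∀r ¬J(r))) ∨ (∃t L(t))
Push ¬ through the quantifiers and connectives to reach negation normal form:
  (∀s ∃n (¬J(s) ∧ L(n))) ∨ (∀p L(p)) ∧ (∃r J(r)) ∨ (∃t L(t))
All bound variables are already distinct, so no renaming is needed.
Extract every quantifier outward, since the variables are now distinct and don't occur free across branches:
  ∀s ∃n ∀p ∃r ∃t (¬J(s) ∧ L(n) ∨ L(p) ∧ J(r) ∨ L(t))
The quantifier ∀r sits under an odd number of negations (counting the antecedent side of each →), so it flips to ∃r.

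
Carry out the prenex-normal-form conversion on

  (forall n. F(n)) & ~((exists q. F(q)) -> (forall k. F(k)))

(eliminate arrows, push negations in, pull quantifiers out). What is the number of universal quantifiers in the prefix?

Rewrite implications/biconditionals: A → B as ¬A ∨ B.
  (forall n. F(n)) & ~(~(exists q. F(q)) | (forall k. F(k)))
Move each ¬ inward, flipping quantifiers it crosses:
  (forall n. F(n)) & (exists q. F(q)) & (exists k. ~F(k))
Finally move all quantifiers to the prefix:
  forall n. exists q. exists k. (F(n) & F(q) & ~F(k))
The prefix is forall n exists q exists k: 1 universal, 2 existential.

1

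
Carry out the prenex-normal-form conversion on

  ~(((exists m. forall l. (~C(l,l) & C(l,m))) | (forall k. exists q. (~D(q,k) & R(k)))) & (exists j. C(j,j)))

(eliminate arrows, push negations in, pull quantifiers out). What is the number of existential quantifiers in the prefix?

Push ¬ through the quantifiers and connectives to reach negation normal form:
  (forall m. exists l. (C(l,l) | ~C(l,m))) & (exists k. forall q. (D(q,k) | ~R(k))) | (forall j. ~C(j,j))
Finally move all quantifiers to the prefix:
  forall m. exists l. exists k. forall q. forall j. ((C(l,l) | ~C(l,m)) & (D(q,k) | ~R(k)) | ~C(j,j))
The prefix is forall m exists l exists k forall q forall j: 3 universal, 2 existential.

2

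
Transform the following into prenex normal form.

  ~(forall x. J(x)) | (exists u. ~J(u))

Move each ¬ inward, flipping quantifiers it crosses:
  (exists x. ~J(x)) | (exists u. ~J(u))
All bound variables are already distinct, so no renaming is needed.
Finally move all quantifiers to the prefix:
  exists x. exists u. (~J(x) | ~J(u))

exists x. exists u. (~J(x) | ~J(u))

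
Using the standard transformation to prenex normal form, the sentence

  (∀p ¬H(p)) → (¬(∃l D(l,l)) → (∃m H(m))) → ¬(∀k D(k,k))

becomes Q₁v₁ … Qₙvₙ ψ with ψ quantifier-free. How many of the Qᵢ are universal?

2

Eliminate → and ↔ using ¬ and ∨.
  ¬(∀p ¬H(p)) ∨ ¬(¬¬(∃l D(l,l)) ∨ (∃m H(m))) ∨ ¬(∀k D(k,k))
Push ¬ through the quantifiers and connectives to reach negation normal form:
  (∃p H(p)) ∨ (∀l ¬D(l,l)) ∧ (∀m ¬H(m)) ∨ (∃k ¬D(k,k))
Extract every quantifier outward, since the variables are now distinct and don't occur free across branches:
  ∃p ∀l ∀m ∃k (H(p) ∨ ¬D(l,l) ∧ ¬H(m) ∨ ¬D(k,k))
The prefix is ∃p ∀l ∀m ∃k: 2 universal, 2 existential.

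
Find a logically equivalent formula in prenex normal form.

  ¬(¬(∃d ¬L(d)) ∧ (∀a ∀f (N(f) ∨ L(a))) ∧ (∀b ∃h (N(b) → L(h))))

First replace A → B with ¬A ∨ B.
  ¬(¬(∃d ¬L(d)) ∧ (∀a ∀f (N(f) ∨ L(a))) ∧ (∀b ∃h (¬N(b) ∨ L(h))))
Drive negations inward (¬∀x A ≡ ∃x ¬A, ¬∃x A ≡ ∀x ¬A, De Morgan for ∧/∨):
  (∃d ¬L(d)) ∨ (∃a ∃f (¬N(f) ∧ ¬L(a))) ∨ (∃b ∀h (N(b) ∧ ¬L(h)))
Pull the quantifiers to the front (each side's bound variable is not free in the other side):
  ∃d ∃a ∃f ∃b ∀h (¬L(d) ∨ ¬N(f) ∧ ¬L(a) ∨ N(b) ∧ ¬L(h))

∃d ∃a ∃f ∃b ∀h (¬L(d) ∨ ¬N(f) ∧ ¬L(a) ∨ N(b) ∧ ¬L(h))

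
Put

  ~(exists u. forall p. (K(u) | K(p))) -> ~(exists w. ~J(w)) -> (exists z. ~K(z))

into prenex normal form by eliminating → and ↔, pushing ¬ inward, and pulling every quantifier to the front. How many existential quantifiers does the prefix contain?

3

Eliminate → and ↔ using ¬ and ∨.
  ~~(exists u. forall p. (K(u) | K(p))) | ~~(exists w. ~J(w)) | (exists z. ~K(z))
Push ¬ through the quantifiers and connectives to reach negation normal form:
  (exists u. forall p. (K(u) | K(p))) | (exists w. ~J(w)) | (exists z. ~K(z))
All bound variables are already distinct, so no renaming is needed.
Finally move all quantifiers to the prefix:
  exists u. forall p. exists w. exists z. (K(u) | K(p) | ~J(w) | ~K(z))
The prefix is exists u forall p exists w exists z: 1 universal, 3 existential.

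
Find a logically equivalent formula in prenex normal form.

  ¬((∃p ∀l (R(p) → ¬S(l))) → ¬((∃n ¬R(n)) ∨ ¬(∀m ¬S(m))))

∃p ∀l ∃n ∃m ((¬R(p) ∨ ¬S(l)) ∧ (¬R(n) ∨ S(m)))

Rewrite implications/biconditionals: A → B as ¬A ∨ B.
  ¬(¬(∃p ∀l (¬R(p) ∨ ¬S(l))) ∨ ¬((∃n ¬R(n)) ∨ ¬(∀m ¬S(m))))
Push ¬ through the quantifiers and connectives to reach negation normal form:
  (∃p ∀l (¬R(p) ∨ ¬S(l))) ∧ ((∃n ¬R(n)) ∨ (∃m S(m)))
All bound variables are already distinct, so no renaming is needed.
Pull the quantifiers to the front (each side's bound variable is not free in the other side):
  ∃p ∀l ∃n ∃m ((¬R(p) ∨ ¬S(l)) ∧ (¬R(n) ∨ S(m)))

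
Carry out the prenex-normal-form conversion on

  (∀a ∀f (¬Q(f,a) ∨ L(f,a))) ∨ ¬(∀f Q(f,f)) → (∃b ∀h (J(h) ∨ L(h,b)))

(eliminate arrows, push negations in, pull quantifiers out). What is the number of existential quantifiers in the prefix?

3

Rewrite implications/biconditionals: A → B as ¬A ∨ B.
  ¬((∀a ∀f (¬Q(f,a) ∨ L(f,a))) ∨ ¬(∀f Q(f,f))) ∨ (∃b ∀h (J(h) ∨ L(h,b)))
Move each ¬ inward, flipping quantifiers it crosses:
  (∃a ∃f (Q(f,a) ∧ ¬L(f,a))) ∧ (∀f Q(f,f)) ∨ (∃b ∀h (J(h) ∨ L(h,b)))
Standardize variables apart so no two quantifiers bind the same name: f↦s.
  (∃a ∃f (Q(f,a) ∧ ¬L(f,a))) ∧ (∀s Q(s,s)) ∨ (∃b ∀h (J(h) ∨ L(h,b)))
Pull the quantifiers to the front (each side's bound variable is not free in the other side):
  ∃a ∃f ∀s ∃b ∀h (Q(f,a) ∧ ¬L(f,a) ∧ Q(s,s) ∨ J(h) ∨ L(h,b))
The prefix is ∃a ∃f ∀s ∃b ∀h: 2 universal, 3 existential.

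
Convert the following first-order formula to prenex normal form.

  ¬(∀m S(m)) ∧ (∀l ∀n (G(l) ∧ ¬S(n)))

∃m ∀l ∀n (¬S(m) ∧ G(l) ∧ ¬S(n))

Drive negations inward (¬∀x A ≡ ∃x ¬A, ¬∃x A ≡ ∀x ¬A, De Morgan for ∧/∨):
  (∃m ¬S(m)) ∧ (∀l ∀n (G(l) ∧ ¬S(n)))
All bound variables are already distinct, so no renaming is needed.
Pull the quantifiers to the front (each side's bound variable is not free in the other side):
  ∃m ∀l ∀n (¬S(m) ∧ G(l) ∧ ¬S(n))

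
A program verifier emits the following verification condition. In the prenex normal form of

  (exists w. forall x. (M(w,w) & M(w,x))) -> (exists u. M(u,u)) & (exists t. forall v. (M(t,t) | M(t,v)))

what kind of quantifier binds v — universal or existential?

universal

Eliminate → and ↔ using ¬ and ∨.
  ~(exists w. forall x. (M(w,w) & M(w,x))) | (exists u. M(u,u)) & (exists t. forall v. (M(t,t) | M(t,v)))
Drive negations inward (¬∀x A ≡ ∃x ¬A, ¬∃x A ≡ ∀x ¬A, De Morgan for ∧/∨):
  (forall w. exists x. (~M(w,w) | ~M(w,x))) | (exists u. M(u,u)) & (exists t. forall v. (M(t,t) | M(t,v)))
Extract every quantifier outward, since the variables are now distinct and don't occur free across branches:
  forall w. exists x. exists u. exists t. forall v. (~M(w,w) | ~M(w,x) | M(u,u) & (M(t,t) | M(t,v)))
The quantifier forall v sits under an even number of negations (counting the antecedent side of each →), so it remains universal.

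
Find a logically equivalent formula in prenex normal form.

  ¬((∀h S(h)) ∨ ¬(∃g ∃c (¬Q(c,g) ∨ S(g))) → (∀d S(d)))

Eliminate → and ↔ using ¬ and ∨.
  ¬(¬((∀h S(h)) ∨ ¬(∃g ∃c (¬Q(c,g) ∨ S(g)))) ∨ (∀d S(d)))
Drive negations inward (¬∀x A ≡ ∃x ¬A, ¬∃x A ≡ ∀x ¬A, De Morgan for ∧/∨):
  ((∀h S(h)) ∨ (∀g ∀c (Q(c,g) ∧ ¬S(g)))) ∧ (∃d ¬S(d))
Pull the quantifiers to the front (each side's bound variable is not free in the other side):
  ∀h ∀g ∀c ∃d ((S(h) ∨ Q(c,g) ∧ ¬S(g)) ∧ ¬S(d))

∀h ∀g ∀c ∃d ((S(h) ∨ Q(c,g) ∧ ¬S(g)) ∧ ¬S(d))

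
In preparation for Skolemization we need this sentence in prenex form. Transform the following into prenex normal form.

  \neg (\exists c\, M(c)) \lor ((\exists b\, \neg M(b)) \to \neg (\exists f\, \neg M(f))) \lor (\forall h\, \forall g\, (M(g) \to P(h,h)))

First replace A → B with ¬A ∨ B.
  \neg (\exists c\, M(c)) \lor \neg (\exists b\, \neg M(b)) \lor \neg (\exists f\, \neg M(f)) \lor (\forall h\, \forall g\, (\neg M(g) \lor P(h,h)))
Push ¬ through the quantifiers and connectives to reach negation normal form:
  (\forall c\, \neg M(c)) \lor (\forall b\, M(b)) \lor (\forall f\, M(f)) \lor (\forall h\, \forall g\, (\neg M(g) \lor P(h,h)))
All bound variables are already distinct, so no renaming is needed.
Finally move all quantifiers to the prefix:
  \forall c\, \forall b\, \forall f\, \forall h\, \forall g\, (\neg M(c) \lor M(b) \lor M(f) \lor \neg M(g) \lor P(h,h))

\forall c\, \forall b\, \forall f\, \forall h\, \forall g\, (\neg M(c) \lor M(b) \lor M(f) \lor \neg M(g) \lor P(h,h))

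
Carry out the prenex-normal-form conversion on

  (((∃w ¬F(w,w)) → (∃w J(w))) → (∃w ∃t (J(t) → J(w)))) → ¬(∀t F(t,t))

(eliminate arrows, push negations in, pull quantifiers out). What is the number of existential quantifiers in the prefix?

2

Eliminate → and ↔ using ¬ and ∨.
  ¬(¬(¬(∃w ¬F(w,w)) ∨ (∃w J(w))) ∨ (∃w ∃t (¬J(t) ∨ J(w)))) ∨ ¬(∀t F(t,t))
Drive negations inward (¬∀x A ≡ ∃x ¬A, ¬∃x A ≡ ∀x ¬A, De Morgan for ∧/∨):
  ((∀w F(w,w)) ∨ (∃w J(w))) ∧ (∀w ∀t (J(t) ∧ ¬J(w))) ∨ (∃t ¬F(t,t))
Standardize variables apart so no two quantifiers bind the same name: w↦x1, w↦s, t↦a.
  ((∀w F(w,w)) ∨ (∃x1 J(x1))) ∧ (∀s ∀t (J(t) ∧ ¬J(s))) ∨ (∃a ¬F(a,a))
Finally move all quantifiers to the prefix:
  ∀w ∃x1 ∀s ∀t ∃a ((F(w,w) ∨ J(x1)) ∧ J(t) ∧ ¬J(s) ∨ ¬F(a,a))
The prefix is ∀w ∃x1 ∀s ∀t ∃a: 3 universal, 2 existential.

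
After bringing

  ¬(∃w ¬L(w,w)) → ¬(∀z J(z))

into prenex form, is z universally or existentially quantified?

existential

First replace A → B with ¬A ∨ B.
  ¬¬(∃w ¬L(w,w)) ∨ ¬(∀z J(z))
Move each ¬ inward, flipping quantifiers it crosses:
  (∃w ¬L(w,w)) ∨ (∃z ¬J(z))
All bound variables are already distinct, so no renaming is needed.
Finally move all quantifiers to the prefix:
  ∃w ∃z (¬L(w,w) ∨ ¬J(z))
The quantifier ∀z sits under an odd number of negations (counting the antecedent side of each →), so it flips to ∃z.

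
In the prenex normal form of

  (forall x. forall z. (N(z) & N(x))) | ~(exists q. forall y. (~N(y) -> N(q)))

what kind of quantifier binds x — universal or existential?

Rewrite implications/biconditionals: A → B as ¬A ∨ B.
  (forall x. forall z. (N(z) & N(x))) | ~(exists q. forall y. (~~N(y) | N(q)))
Drive negations inward (¬∀x A ≡ ∃x ¬A, ¬∃x A ≡ ∀x ¬A, De Morgan for ∧/∨):
  (forall x. forall z. (N(z) & N(x))) | (forall q. exists y. (~N(y) & ~N(q)))
Pull the quantifiers to the front (each side's bound variable is not free in the other side):
  forall x. forall z. forall q. exists y. (N(z) & N(x) | ~N(y) & ~N(q))
The quantifier forall x sits under an even number of negations (counting the antecedent side of each →), so it remains universal.

universal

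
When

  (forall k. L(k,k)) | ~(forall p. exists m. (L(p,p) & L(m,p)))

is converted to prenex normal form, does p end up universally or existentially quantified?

existential

Drive negations inward (¬∀x A ≡ ∃x ¬A, ¬∃x A ≡ ∀x ¬A, De Morgan for ∧/∨):
  (forall k. L(k,k)) | (exists p. forall m. (~L(p,p) | ~L(m,p)))
Pull the quantifiers to the front (each side's bound variable is not free in the other side):
  forall k. exists p. forall m. (L(k,k) | ~L(p,p) | ~L(m,p))
The quantifier forall p sits under an odd number of negations, so it flips to exists p.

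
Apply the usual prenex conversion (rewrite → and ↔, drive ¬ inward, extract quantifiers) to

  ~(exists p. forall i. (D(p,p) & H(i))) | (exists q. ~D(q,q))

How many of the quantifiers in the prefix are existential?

2

Drive negations inward (¬∀x A ≡ ∃x ¬A, ¬∃x A ≡ ∀x ¬A, De Morgan for ∧/∨):
  (forall p. exists i. (~D(p,p) | ~H(i))) | (exists q. ~D(q,q))
Pull the quantifiers to the front (each side's bound variable is not free in the other side):
  forall p. exists i. exists q. (~D(p,p) | ~H(i) | ~D(q,q))
The prefix is forall p exists i exists q: 1 universal, 2 existential.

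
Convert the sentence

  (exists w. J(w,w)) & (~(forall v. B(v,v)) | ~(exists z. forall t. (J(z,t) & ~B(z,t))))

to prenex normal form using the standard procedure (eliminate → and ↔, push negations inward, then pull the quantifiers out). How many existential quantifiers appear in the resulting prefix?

3

Push ¬ through the quantifiers and connectives to reach negation normal form:
  (exists w. J(w,w)) & ((exists v. ~B(v,v)) | (forall z. exists t. (~J(z,t) | B(z,t))))
Extract every quantifier outward, since the variables are now distinct and don't occur free across branches:
  exists w. exists v. forall z. exists t. (J(w,w) & (~B(v,v) | ~J(z,t) | B(z,t)))
The prefix is exists w exists v forall z exists t: 1 universal, 3 existential.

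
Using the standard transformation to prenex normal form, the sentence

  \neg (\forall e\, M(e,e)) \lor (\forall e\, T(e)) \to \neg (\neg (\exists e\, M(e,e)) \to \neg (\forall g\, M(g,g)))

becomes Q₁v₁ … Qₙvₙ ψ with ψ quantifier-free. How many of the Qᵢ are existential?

1

Rewrite implications/biconditionals: A → B as ¬A ∨ B.
  \neg (\neg (\forall e\, M(e,e)) \lor (\forall e\, T(e))) \lor \neg (\neg \neg (\exists e\, M(e,e)) \lor \neg (\forall g\, M(g,g)))
Move each ¬ inward, flipping quantifiers it crosses:
  (\forall e\, M(e,e)) \land (\exists e\, \neg T(e)) \lor (\forall e\, \neg M(e,e)) \land (\forall g\, M(g,g))
Give each quantifier a distinct variable: e↦z1, e↦z.
  (\forall e\, M(e,e)) \land (\exists z1\, \neg T(z1)) \lor (\forall z\, \neg M(z,z)) \land (\forall g\, M(g,g))
Pull the quantifiers to the front (each side's bound variable is not free in the other side):
  \forall e\, \exists z1\, \forall z\, \forall g\, (M(e,e) \land \neg T(z1) \lor \neg M(z,z) \land M(g,g))
The prefix is \forall e \exists z1 \forall z \forall g: 3 universal, 1 existential.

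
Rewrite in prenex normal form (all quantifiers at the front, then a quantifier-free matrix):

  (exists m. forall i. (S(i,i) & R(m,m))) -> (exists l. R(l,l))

forall m. exists i. exists l. (~S(i,i) | ~R(m,m) | R(l,l))

Eliminate → and ↔ using ¬ and ∨.
  ~(exists m. forall i. (S(i,i) & R(m,m))) | (exists l. R(l,l))
Push ¬ through the quantifiers and connectives to reach negation normal form:
  (forall m. exists i. (~S(i,i) | ~R(m,m))) | (exists l. R(l,l))
All bound variables are already distinct, so no renaming is needed.
Pull the quantifiers to the front (each side's bound variable is not free in the other side):
  forall m. exists i. exists l. (~S(i,i) | ~R(m,m) | R(l,l))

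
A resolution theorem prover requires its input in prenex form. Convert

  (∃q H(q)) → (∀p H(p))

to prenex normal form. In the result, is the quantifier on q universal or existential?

Eliminate → and ↔ using ¬ and ∨.
  ¬(∃q H(q)) ∨ (∀p H(p))
Push ¬ through the quantifiers and connectives to reach negation normal form:
  (∀q ¬H(q)) ∨ (∀p H(p))
All bound variables are already distinct, so no renaming is needed.
Pull the quantifiers to the front (each side's bound variable is not free in the other side):
  ∀q ∀p (¬H(q) ∨ H(p))
The quantifier ∃q sits under an odd number of negations (counting the antecedent side of each →), so it flips to ∀q.

universal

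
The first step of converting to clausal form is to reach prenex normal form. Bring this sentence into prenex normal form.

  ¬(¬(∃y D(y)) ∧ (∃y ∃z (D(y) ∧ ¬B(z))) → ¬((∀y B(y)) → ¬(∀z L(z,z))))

∀y ∃u1 ∃z ∃b ∃w1 (¬D(y) ∧ D(u1) ∧ ¬B(z) ∧ (¬B(b) ∨ ¬L(w1,w1)))

Rewrite implications/biconditionals: A → B as ¬A ∨ B.
  ¬(¬(¬(∃y D(y)) ∧ (∃y ∃z (D(y) ∧ ¬B(z)))) ∨ ¬(¬(∀y B(y)) ∨ ¬(∀z L(z,z))))
Drive negations inward (¬∀x A ≡ ∃x ¬A, ¬∃x A ≡ ∀x ¬A, De Morgan for ∧/∨):
  (∀y ¬D(y)) ∧ (∃y ∃z (D(y) ∧ ¬B(z))) ∧ ((∃y ¬B(y)) ∨ (∃z ¬L(z,z)))
Rename bound variables to avoid capture: y↦u1, y↦b, z↦w1.
  (∀y ¬D(y)) ∧ (∃u1 ∃z (D(u1) ∧ ¬B(z))) ∧ ((∃b ¬B(b)) ∨ (∃w1 ¬L(w1,w1)))
Finally move all quantifiers to the prefix:
  ∀y ∃u1 ∃z ∃b ∃w1 (¬D(y) ∧ D(u1) ∧ ¬B(z) ∧ (¬B(b) ∨ ¬L(w1,w1)))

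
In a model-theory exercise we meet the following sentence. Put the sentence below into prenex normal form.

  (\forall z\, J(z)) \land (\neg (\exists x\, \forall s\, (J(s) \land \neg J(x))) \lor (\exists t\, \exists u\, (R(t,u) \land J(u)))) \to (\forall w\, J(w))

First replace A → B with ¬A ∨ B.
  \neg ((\forall z\, J(z)) \land (\neg (\exists x\, \forall s\, (J(s) \land \neg J(x))) \lor (\exists t\, \exists u\, (R(t,u) \land J(u))))) \lor (\forall w\, J(w))
Drive negations inward (¬∀x A ≡ ∃x ¬A, ¬∃x A ≡ ∀x ¬A, De Morgan for ∧/∨):
  (\exists z\, \neg J(z)) \lor (\exists x\, \forall s\, (J(s) \land \neg J(x))) \land (\forall t\, \forall u\, (\neg R(t,u) \lor \neg J(u))) \lor (\forall w\, J(w))
Finally move all quantifiers to the prefix:
  \exists z\, \exists x\, \forall s\, \forall t\, \forall u\, \forall w\, (\neg J(z) \lor J(s) \land \neg J(x) \land (\neg R(t,u) \lor \neg J(u)) \lor J(w))

\exists z\, \exists x\, \forall s\, \forall t\, \forall u\, \forall w\, (\neg J(z) \lor J(s) \land \neg J(x) \land (\neg R(t,u) \lor \neg J(u)) \lor J(w))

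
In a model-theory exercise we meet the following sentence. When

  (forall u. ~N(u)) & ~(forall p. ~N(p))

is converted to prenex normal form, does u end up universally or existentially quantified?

universal

Drive negations inward (¬∀x A ≡ ∃x ¬A, ¬∃x A ≡ ∀x ¬A, De Morgan for ∧/∨):
  (forall u. ~N(u)) & (exists p. N(p))
Finally move all quantifiers to the prefix:
  forall u. exists p. (~N(u) & N(p))
The quantifier forall u sits under an even number of negations, so it remains universal.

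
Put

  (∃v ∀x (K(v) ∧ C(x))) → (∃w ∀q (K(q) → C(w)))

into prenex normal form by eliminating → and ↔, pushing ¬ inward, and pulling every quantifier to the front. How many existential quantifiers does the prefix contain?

2

Rewrite implications/biconditionals: A → B as ¬A ∨ B.
  ¬(∃v ∀x (K(v) ∧ C(x))) ∨ (∃w ∀q (¬K(q) ∨ C(w)))
Move each ¬ inward, flipping quantifiers it crosses:
  (∀v ∃x (¬K(v) ∨ ¬C(x))) ∨ (∃w ∀q (¬K(q) ∨ C(w)))
Pull the quantifiers to the front (each side's bound variable is not free in the other side):
  ∀v ∃x ∃w ∀q (¬K(v) ∨ ¬C(x) ∨ ¬K(q) ∨ C(w))
The prefix is ∀v ∃x ∃w ∀q: 2 universal, 2 existential.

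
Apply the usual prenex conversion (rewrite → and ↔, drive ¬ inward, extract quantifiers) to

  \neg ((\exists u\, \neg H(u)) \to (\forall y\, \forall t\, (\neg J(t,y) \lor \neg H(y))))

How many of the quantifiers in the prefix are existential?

3

Eliminate → and ↔ using ¬ and ∨.
  \neg (\neg (\exists u\, \neg H(u)) \lor (\forall y\, \forall t\, (\neg J(t,y) \lor \neg H(y))))
Move each ¬ inward, flipping quantifiers it crosses:
  (\exists u\, \neg H(u)) \land (\exists y\, \exists t\, (J(t,y) \land H(y)))
All bound variables are already distinct, so no renaming is needed.
Extract every quantifier outward, since the variables are now distinct and don't occur free across branches:
  \exists u\, \exists y\, \exists t\, (\neg H(u) \land J(t,y) \land H(y))
The prefix is \exists u \exists y \exists t: 0 universal, 3 existential.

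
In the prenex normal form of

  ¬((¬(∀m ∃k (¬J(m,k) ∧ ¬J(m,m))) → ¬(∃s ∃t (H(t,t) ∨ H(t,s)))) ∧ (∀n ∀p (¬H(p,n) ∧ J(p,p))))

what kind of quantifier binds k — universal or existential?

universal

First replace A → B with ¬A ∨ B.
  ¬((¬¬(∀m ∃k (¬J(m,k) ∧ ¬J(m,m))) ∨ ¬(∃s ∃t (H(t,t) ∨ H(t,s)))) ∧ (∀n ∀p (¬H(p,n) ∧ J(p,p))))
Drive negations inward (¬∀x A ≡ ∃x ¬A, ¬∃x A ≡ ∀x ¬A, De Morgan for ∧/∨):
  (∃m ∀k (J(m,k) ∨ J(m,m))) ∧ (∃s ∃t (H(t,t) ∨ H(t,s))) ∨ (∃n ∃p (H(p,n) ∨ ¬J(p,p)))
Extract every quantifier outward, since the variables are now distinct and don't occur free across branches:
  ∃m ∀k ∃s ∃t ∃n ∃p ((J(m,k) ∨ J(m,m)) ∧ (H(t,t) ∨ H(t,s)) ∨ H(p,n) ∨ ¬J(p,p))
The quantifier ∃k sits under an odd number of negations (counting the antecedent side of each →), so it flips to ∀k.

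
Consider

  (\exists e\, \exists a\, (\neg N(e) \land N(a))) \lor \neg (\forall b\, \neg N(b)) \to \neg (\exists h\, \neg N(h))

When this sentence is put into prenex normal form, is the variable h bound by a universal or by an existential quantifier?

universal

Eliminate → and ↔ using ¬ and ∨.
  \neg ((\exists e\, \exists a\, (\neg N(e) \land N(a))) \lor \neg (\forall b\, \neg N(b))) \lor \neg (\exists h\, \neg N(h))
Drive negations inward (¬∀x A ≡ ∃x ¬A, ¬∃x A ≡ ∀x ¬A, De Morgan for ∧/∨):
  (\forall e\, \forall a\, (N(e) \lor \neg N(a))) \land (\forall b\, \neg N(b)) \lor (\forall h\, N(h))
All bound variables are already distinct, so no renaming is needed.
Finally move all quantifiers to the prefix:
  \forall e\, \forall a\, \forall b\, \forall h\, ((N(e) \lor \neg N(a)) \land \neg N(b) \lor N(h))
The quantifier \exists h sits under an odd number of negations (counting the antecedent side of each →), so it flips to \forall h.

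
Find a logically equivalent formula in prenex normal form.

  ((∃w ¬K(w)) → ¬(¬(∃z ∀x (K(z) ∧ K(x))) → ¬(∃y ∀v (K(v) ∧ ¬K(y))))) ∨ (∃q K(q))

∀w ∀z ∃x ∃y ∀v ∃q (K(w) ∨ (¬K(z) ∨ ¬K(x)) ∧ K(v) ∧ ¬K(y) ∨ K(q))

Rewrite implications/biconditionals: A → B as ¬A ∨ B.
  ¬(∃w ¬K(w)) ∨ ¬(¬¬(∃z ∀x (K(z) ∧ K(x))) ∨ ¬(∃y ∀v (K(v) ∧ ¬K(y)))) ∨ (∃q K(q))
Move each ¬ inward, flipping quantifiers it crosses:
  (∀w K(w)) ∨ (∀z ∃x (¬K(z) ∨ ¬K(x))) ∧ (∃y ∀v (K(v) ∧ ¬K(y))) ∨ (∃q K(q))
All bound variables are already distinct, so no renaming is needed.
Pull the quantifiers to the front (each side's bound variable is not free in the other side):
  ∀w ∀z ∃x ∃y ∀v ∃q (K(w) ∨ (¬K(z) ∨ ¬K(x)) ∧ K(v) ∧ ¬K(y) ∨ K(q))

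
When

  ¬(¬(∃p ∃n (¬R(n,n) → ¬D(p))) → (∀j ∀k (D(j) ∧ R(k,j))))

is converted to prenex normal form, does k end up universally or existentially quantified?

Rewrite implications/biconditionals: A → B as ¬A ∨ B.
  ¬(¬¬(∃p ∃n (¬¬R(n,n) ∨ ¬D(p))) ∨ (∀j ∀k (D(j) ∧ R(k,j))))
Drive negations inward (¬∀x A ≡ ∃x ¬A, ¬∃x A ≡ ∀x ¬A, De Morgan for ∧/∨):
  (∀p ∀n (¬R(n,n) ∧ D(p))) ∧ (∃j ∃k (¬D(j) ∨ ¬R(k,j)))
All bound variables are already distinct, so no renaming is needed.
Extract every quantifier outward, since the variables are now distinct and don't occur free across branches:
  ∀p ∀n ∃j ∃k (¬R(n,n) ∧ D(p) ∧ (¬D(j) ∨ ¬R(k,j)))
The quantifier ∀k sits under an odd number of negations (counting the antecedent side of each →), so it flips to ∃k.

existential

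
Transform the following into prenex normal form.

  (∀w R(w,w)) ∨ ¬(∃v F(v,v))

∀w ∀v (R(w,w) ∨ ¬F(v,v))

Move each ¬ inward, flipping quantifiers it crosses:
  (∀w R(w,w)) ∨ (∀v ¬F(v,v))
All bound variables are already distinct, so no renaming is needed.
Finally move all quantifiers to the prefix:
  ∀w ∀v (R(w,w) ∨ ¬F(v,v))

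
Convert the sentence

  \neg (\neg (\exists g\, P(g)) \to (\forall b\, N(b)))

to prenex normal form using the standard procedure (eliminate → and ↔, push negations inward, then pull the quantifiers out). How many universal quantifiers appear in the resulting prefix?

Eliminate → and ↔ using ¬ and ∨.
  \neg (\neg \neg (\exists g\, P(g)) \lor (\forall b\, N(b)))
Move each ¬ inward, flipping quantifiers it crosses:
  (\forall g\, \neg P(g)) \land (\exists b\, \neg N(b))
All bound variables are already distinct, so no renaming is needed.
Pull the quantifiers to the front (each side's bound variable is not free in the other side):
  \forall g\, \exists b\, (\neg P(g) \land \neg N(b))
The prefix is \forall g \exists b: 1 universal, 1 existential.

1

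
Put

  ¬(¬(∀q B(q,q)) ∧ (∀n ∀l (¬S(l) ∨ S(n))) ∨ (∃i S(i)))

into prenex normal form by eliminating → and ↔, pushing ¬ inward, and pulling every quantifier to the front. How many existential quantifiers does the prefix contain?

Push ¬ through the quantifiers and connectives to reach negation normal form:
  ((∀q B(q,q)) ∨ (∃n ∃l (S(l) ∧ ¬S(n)))) ∧ (∀i ¬S(i))
All bound variables are already distinct, so no renaming is needed.
Pull the quantifiers to the front (each side's bound variable is not free in the other side):
  ∀q ∃n ∃l ∀i ((B(q,q) ∨ S(l) ∧ ¬S(n)) ∧ ¬S(i))
The prefix is ∀q ∃n ∃l ∀i: 2 universal, 2 existential.

2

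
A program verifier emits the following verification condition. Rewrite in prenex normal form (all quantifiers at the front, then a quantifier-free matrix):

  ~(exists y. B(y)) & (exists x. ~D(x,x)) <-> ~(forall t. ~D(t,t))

exists y. forall x. exists t. forall u1. forall w1. exists s. ((B(y) | D(x,x) | D(t,t)) & (~D(u1,u1) | ~B(w1) & ~D(s,s)))

First replace A → B with ¬A ∨ B; A ↔ B as (¬A ∨ B) ∧ (¬B ∨ A).
  (~(~(exists y. B(y)) & (exists x. ~D(x,x))) | ~(forall t. ~D(t,t))) & (~~(forall t. ~D(t,t)) | ~(exists y. B(y)) & (exists x. ~D(x,x)))
Move each ¬ inward, flipping quantifiers it crosses:
  ((exists y. B(y)) | (forall x. D(x,x)) | (exists t. D(t,t))) & ((forall t. ~D(t,t)) | (forall y. ~B(y)) & (exists x. ~D(x,x)))
Standardize variables apart so no two quantifiers bind the same name: t↦u1, y↦w1, x↦s.
  ((exists y. B(y)) | (forall x. D(x,x)) | (exists t. D(t,t))) & ((forall u1. ~D(u1,u1)) | (forall w1. ~B(w1)) & (exists s. ~D(s,s)))
Pull the quantifiers to the front (each side's bound variable is not free in the other side):
  exists y. forall x. exists t. forall u1. forall w1. exists s. ((B(y) | D(x,x) | D(t,t)) & (~D(u1,u1) | ~B(w1) & ~D(s,s)))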